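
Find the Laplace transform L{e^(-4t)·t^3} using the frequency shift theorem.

L{e^(at)·t^n} = n!/(s-a)^(n+1), so L{e^(-4t)·t^3} = 6/(s+4)^4

Final answer: 6/(s+4)^4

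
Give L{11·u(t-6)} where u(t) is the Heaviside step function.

L{u(t-a)} = e^(-as)/s. Here a=6, so L{u(t-6)} = e^(-6s)/s, and L{11·u(t-6)} = 11·e^(-6s)/s

Final answer: 11·e^(-6s)/s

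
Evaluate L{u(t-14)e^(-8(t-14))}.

u(t-a)f(t-a) with f(t)=e^(-8t). L{e^(-8t)} = 1/(s+8). By time shift: e^(-14s)/(s+8)

Final answer: e^(-14s)/(s+8)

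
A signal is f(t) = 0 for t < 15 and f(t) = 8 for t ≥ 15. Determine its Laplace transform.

f(t) = 8·u(t-15). L{u(t-15)} = e^(-15s)/s, so L{f(t)} = 8·e^(-15s)/s

Final answer: 8·e^(-15s)/s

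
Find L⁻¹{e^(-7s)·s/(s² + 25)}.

L⁻¹{s/(s² + 25)} = cos(5t). By the time shift theorem, L⁻¹{e^(-as)F(s)} = u(t-a)f(t-a) with a=7, so L⁻¹{e^(-7s)·s/(s² + 25)} = u(t-7)·cos(5(t-7))

Final answer: u(t-7)·cos(5(t-7))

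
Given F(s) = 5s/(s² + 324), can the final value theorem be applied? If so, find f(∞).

The final value theorem requires all poles of sF(s) in the left half-plane. sF(s) = 5s²/(s² + 324) has poles at s = ±18i (imaginary axis). Theorem does NOT apply (oscillatory system).

Final answer: Not applicable (oscillatory)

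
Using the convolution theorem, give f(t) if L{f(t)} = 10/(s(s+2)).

10/(s(s+2)) = (10/s)·(1/(s+2)) = L{10}·L{e^(-2t)}. By convolution, f(t) = 10*e^(-2t) = ∫₀ᵗ 10·e^(-2τ) dτ = 10·(1 - e^(-2t))/2

Final answer: 10·(1 - e^(-2t))/2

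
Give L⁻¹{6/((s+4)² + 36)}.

Form: b/((s-a)² + b²) → e^(at)sin(bt). With a=-4, b=6

Final answer: e^(-4t)·sin(6t)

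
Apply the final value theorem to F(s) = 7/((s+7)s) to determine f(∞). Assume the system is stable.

f(∞) = lim_{s→0} sF(s) = lim_{s→0} 7/(s+7) = 1

Final answer: 1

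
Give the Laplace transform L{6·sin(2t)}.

L{sin(ωt)} = ω/(s² + ω²), so L{sin(2t)} = 2/(s² + 4). Then L{6·sin(2t)} = 6·2/(s² + 4) = 12/(s² + 4)

Final answer: 12/(s² + 4)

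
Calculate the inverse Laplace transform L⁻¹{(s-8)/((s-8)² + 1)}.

Using frequency shift, L⁻¹{(s-8)/((s-8)² + 1)} = e^(8t)·cos(t)

Final answer: e^(8t)·cos(t)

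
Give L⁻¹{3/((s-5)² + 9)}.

Form: b/((s-a)² + b²) → e^(at)sin(bt). With a=5, b=3

Final answer: e^(5t)·sin(3t)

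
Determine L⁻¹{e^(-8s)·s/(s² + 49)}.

L⁻¹{s/(s² + 49)} = cos(7t). By the time shift theorem, L⁻¹{e^(-as)F(s)} = u(t-a)f(t-a) with a=8, so L⁻¹{e^(-8s)·s/(s² + 49)} = u(t-8)·cos(7(t-8))

Final answer: u(t-8)·cos(7(t-8))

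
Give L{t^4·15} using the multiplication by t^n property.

L{15} = 15/s. d^1/ds^1[1/s] = -1/s². d^2/ds^2[1/s] = 2/s^3. d^3/ds^3[1/s] = -6/s^4. d^4/ds^4[1/s] = 24/s^5. So L{t^4} = (-1)^{4}·24/s^5 = 24/s^5. Then L{t^4·15} = 15·24/s^5 = 360/s^5

Final answer: 360/s^5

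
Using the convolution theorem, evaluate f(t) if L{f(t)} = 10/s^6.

10/s^6 = (10/s)·(1/s^5) = L{10}·L{t^4/24}. By convolution, f(t) = 10*t^4/24 = ∫₀ᵗ 10·τ^4/24 dτ = 10·t^5/120

Final answer: 10·t^5/120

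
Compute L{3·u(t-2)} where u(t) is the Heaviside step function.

L{u(t-a)} = e^(-as)/s. Here a=2, so L{u(t-2)} = e^(-2s)/s, and L{3·u(t-2)} = 3·e^(-2s)/s

Final answer: 3·e^(-2s)/s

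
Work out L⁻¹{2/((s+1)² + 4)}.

Form: b/((s-a)² + b²) → e^(at)sin(bt). With a=-1, b=2

Final answer: e^(-t)·sin(2t)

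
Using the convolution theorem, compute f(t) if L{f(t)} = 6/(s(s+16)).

6/(s(s+16)) = (6/s)·(1/(s+16)) = L{6}·L{e^(-16t)}. By convolution, f(t) = 6*e^(-16t) = ∫₀ᵗ 6·e^(-16τ) dτ = 6·(1 - e^(-16t))/16

Final answer: 6·(1 - e^(-16t))/16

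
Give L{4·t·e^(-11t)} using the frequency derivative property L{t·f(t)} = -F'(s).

L{e^(-11t)} = 1/(s+11). By frequency derivative: L{t·e^(-11t)} = -d/ds[1/(s+11)] = -(-1)/(s+11)² = 1/(s+11)². Then L{4·t·e^(-11t)} = 4·1/(s+11)² = 4/(s+11)²

Final answer: 4/(s+11)²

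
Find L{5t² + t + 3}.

L{5t² + t + 3} = 5·2/s³ + 1/s² + 3/s = 10/s³ + 1/s² + 3/s

Final answer: 10/s³ + 1/s² + 3/s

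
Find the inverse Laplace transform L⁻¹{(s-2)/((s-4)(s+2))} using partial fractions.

Using partial fractions, f(t) = (2e^(4t) + 4e^(-2t))/6

Final answer: (2e^(4t) + 4e^(-2t))/6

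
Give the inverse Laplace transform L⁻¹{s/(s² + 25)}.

L⁻¹{s/(s² + 25)} = cos(5t)

Final answer: cos(5t)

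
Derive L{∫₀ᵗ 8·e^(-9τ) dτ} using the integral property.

L{∫₀ᵗ f(τ)dτ} = F(s)/s with F(s) = 8/(s+9), so L{∫₀ᵗ 8·e^(-9τ) dτ} = 8/(s(s+9))

Final answer: 8/(s(s+9))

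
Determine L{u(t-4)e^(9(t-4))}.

u(t-a)f(t-a) with f(t)=e^(9t). L{e^(9t)} = 1/(s-9). By time shift: e^(-4s)/(s-9)

Final answer: e^(-4s)/(s-9)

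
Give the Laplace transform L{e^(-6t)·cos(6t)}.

L{e^(at)·cos(ωt)} = (s-a)/((s-a)² + ω²), so L{e^(-6t)·cos(6t)} = (s+6)/((s+6)² + 36)

Final answer: (s+6)/((s+6)² + 36)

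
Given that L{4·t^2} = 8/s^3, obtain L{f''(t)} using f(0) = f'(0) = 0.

L{f''(t)} = s²F(s) - sf(0) - f'(0) = s²·8/s^3 - 0 - 0 = 8/s

Final answer: 8/s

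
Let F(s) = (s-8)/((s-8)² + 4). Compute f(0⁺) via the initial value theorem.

f(0⁺) = lim_{s→∞} sF(s) = lim_{s→∞} s(s-8)/((s-8)² + 4) = 1

Final answer: 1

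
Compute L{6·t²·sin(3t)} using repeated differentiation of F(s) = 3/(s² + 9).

F(s) = 3/(s² + 9). F'(s) = -6s/(s² + 9)². F''(s) = -6(9 - 3s²)/(s² + 9)³ = (18s² - 54)/(s² + 9)³. So L{t²·sin(3t)} = (-1)² F''(s) = (18s² - 54)/(s² + 9)³. Then L{6·t²·sin(3t)} = 6·(18s² - 54)/(s² + 9)³ = (108s² - 324)/(s² + 9)³

Final answer: (108s² - 324)/(s² + 9)³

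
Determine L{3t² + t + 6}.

L{3t² + t + 6} = 3·2/s³ + 1/s² + 6/s = 6/s³ + 1/s² + 6/s

Final answer: 6/s³ + 1/s² + 6/s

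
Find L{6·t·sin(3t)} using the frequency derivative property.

L{sin(3t)} = 3/(s² + 9). By L{t·f(t)} = -F'(s): -d/ds[3/(s² + 9)] = -(3)·(-2s)/(s² + 9)² = 6s/(s² + 9)². Then L{6·t·sin(3t)} = 6·6s/(s² + 9)² = 36s/(s² + 9)²

Final answer: 36s/(s² + 9)²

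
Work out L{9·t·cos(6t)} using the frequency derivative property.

L{cos(6t)} = s/(s² + 36). Derivative: d/ds[s/(s² + 36)] = [(s² + 36) - s·2s]/(s² + 36)² = (36 - s²)/(s² + 36)². So L{t·cos(6t)} = -F'(s) = (s² - 36)/(s² + 36)². Then L{9·t·cos(6t)} = 9·(s² - 36)/(s² + 36)²

Final answer: 9·(s² - 36)/(s² + 36)²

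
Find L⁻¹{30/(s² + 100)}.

This is the form c·a/(s² + a²) with a = 10, c = 3. L⁻¹ = 3·sin(10t)

Final answer: 3·sin(10t)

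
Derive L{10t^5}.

L{t^n} = n!/s^(n+1). So L{10t^5} = 10·5!/s^6 = 1200/s^6

Final answer: 1200/s^6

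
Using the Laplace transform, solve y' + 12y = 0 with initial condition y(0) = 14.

L{y'} + 12L{y} = 0. sY - 14 + 12Y = 0. Y(s+12) = 14. Y = 14/(s+12)

Final answer: y(t) = 14e^(-12t)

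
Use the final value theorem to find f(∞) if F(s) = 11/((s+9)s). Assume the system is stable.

f(∞) = lim_{s→0} sF(s) = lim_{s→0} 11/(s+9) = 11/9

Final answer: 11/9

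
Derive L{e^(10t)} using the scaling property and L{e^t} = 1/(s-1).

Using L{f(at)} = (1/a)F(s/a) with a=10 and f(t) = e^t: L{e^(10t)} = (1/10) · 1/((s/10)-1) = (1/10) · 10/(s-10) = 1/(s-10)

Final answer: 1/(s-10)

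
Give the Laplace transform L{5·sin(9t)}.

L{sin(ωt)} = ω/(s² + ω²), so L{sin(9t)} = 9/(s² + 81). Then L{5·sin(9t)} = 5·9/(s² + 81) = 45/(s² + 81)

Final answer: 45/(s² + 81)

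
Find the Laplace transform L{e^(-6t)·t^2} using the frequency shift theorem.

L{e^(at)·t^n} = n!/(s-a)^(n+1), so L{e^(-6t)·t^2} = 2/(s+6)^3

Final answer: 2/(s+6)^3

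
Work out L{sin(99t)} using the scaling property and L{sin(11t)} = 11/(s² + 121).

Using L{f(at)} = (1/a)F(s/a) with a=9: L{sin(99t)} = (1/9) · 11/((s/9)² + 121) = (1/9) · 11·81/(s² + 9801) = 99/(s² + 9801)

Final answer: 99/(s² + 9801)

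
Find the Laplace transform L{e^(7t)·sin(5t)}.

L{e^(at)·sin(ωt)} = ω/((s-a)² + ω²), so L{e^(7t)·sin(5t)} = 5/((s-7)² + 25)

Final answer: 5/((s-7)² + 25)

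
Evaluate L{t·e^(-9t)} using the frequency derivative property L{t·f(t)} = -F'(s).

L{e^(-9t)} = 1/(s+9). By frequency derivative: L{t·e^(-9t)} = -d/ds[1/(s+9)] = -(-1)/(s+9)² = 1/(s+9)²

Final answer: 1/(s+9)²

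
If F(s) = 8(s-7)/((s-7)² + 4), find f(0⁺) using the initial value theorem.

f(0⁺) = lim_{s→∞} sF(s) = lim_{s→∞} 8s(s-7)/((s-7)² + 4) = 8

Final answer: 8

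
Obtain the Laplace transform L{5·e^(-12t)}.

L{e^(at)} = 1/(s-a), so L{e^(-12t)} = 1/(s+12). Then L{5·e^(-12t)} = 5/(s+12)

Final answer: 5/(s+12)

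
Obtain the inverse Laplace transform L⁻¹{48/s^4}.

L⁻¹{n!/s^(n+1)} = t^n with n=3. So L⁻¹{6/s^4} = t^3, and L⁻¹{48/s^4} = (48/6)·t^3 = 8·t^3

Final answer: 8·t^3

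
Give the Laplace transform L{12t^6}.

L{12t^6} = 12 · L{t^6} = 12 · 720/s^7 = 8640/s^7

Final answer: 8640/s^7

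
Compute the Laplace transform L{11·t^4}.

L{t^n} = n!/s^(n+1), so L{t^4} = 24/s^5. Then L{11·t^4} = 11·24/s^5 = 264/s^5

Final answer: 264/s^5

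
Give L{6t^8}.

L{t^n} = n!/s^(n+1). So L{6t^8} = 6·8!/s^9 = 241920/s^9

Final answer: 241920/s^9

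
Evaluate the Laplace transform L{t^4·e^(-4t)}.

L{t^n·e^(at)} = n!/(s-a)^(n+1), so L{t^4·e^(-4t)} = 24/(s+4)^5

Final answer: 24/(s+4)^5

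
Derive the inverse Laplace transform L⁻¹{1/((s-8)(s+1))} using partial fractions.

Decompose: A/(s-8) + B/(s+1). A = 1/9, B = -1/9. f(t) = (e^(8t) - e^(-t))/9

Final answer: (e^(8t) - e^(-t))/9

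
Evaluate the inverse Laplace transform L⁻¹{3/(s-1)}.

L⁻¹{1/(s-a)} = e^(at), so L⁻¹{1/(s-1)} = e^t, and L⁻¹{3/(s-1)} = 3·e^t

Final answer: 3·e^t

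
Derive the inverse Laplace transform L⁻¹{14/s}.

L⁻¹{c/s} = c, so L⁻¹{14/s} = 14

Final answer: 14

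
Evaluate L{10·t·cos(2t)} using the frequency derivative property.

L{cos(2t)} = s/(s² + 4). Derivative: d/ds[s/(s² + 4)] = [(s² + 4) - s·2s]/(s² + 4)² = (4 - s²)/(s² + 4)². So L{t·cos(2t)} = -F'(s) = (s² - 4)/(s² + 4)². Then L{10·t·cos(2t)} = 10·(s² - 4)/(s² + 4)²

Final answer: 10·(s² - 4)/(s² + 4)²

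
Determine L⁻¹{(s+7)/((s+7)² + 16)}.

Using frequency shift: L⁻¹{(s-a)/((s-a)² + b²)} = e^(at)cos(bt). Here a=-7, b=4

Final answer: e^(-7t)·cos(4t)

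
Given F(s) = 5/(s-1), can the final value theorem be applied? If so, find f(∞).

sF(s) = 5s/(s-1) has a pole at s = 1 in the right half-plane. Theorem does NOT apply (unstable system; f(t) = 5·e^t grows without bound).

Final answer: Not applicable (unstable)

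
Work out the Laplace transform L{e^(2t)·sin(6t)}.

L{e^(at)·sin(ωt)} = ω/((s-a)² + ω²), so L{e^(2t)·sin(6t)} = 6/((s-2)² + 36)

Final answer: 6/((s-2)² + 36)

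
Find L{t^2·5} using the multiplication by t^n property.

L{5} = 5/s. d^1/ds^1[1/s] = -1/s². d^2/ds^2[1/s] = 2/s^3. So L{t^2} = (-1)^{2}·2/s^3 = 2/s^3. Then L{t^2·5} = 5·2/s^3 = 10/s^3

Final answer: 10/s^3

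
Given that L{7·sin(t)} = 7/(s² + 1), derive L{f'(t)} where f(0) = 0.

L{f'(t)} = s·F(s) - f(0) = s·7/(s² + 1) - 0 = 7s/(s² + 1)

Final answer: 7s/(s² + 1)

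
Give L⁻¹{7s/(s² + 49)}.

This is the form c·s/(s² + a²) with a = 7, c = 7. L⁻¹ = 7·cos(7t)

Final answer: 7·cos(7t)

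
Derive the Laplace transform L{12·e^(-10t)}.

L{e^(at)} = 1/(s-a), so L{e^(-10t)} = 1/(s+10). Then L{12·e^(-10t)} = 12/(s+10)

Final answer: 12/(s+10)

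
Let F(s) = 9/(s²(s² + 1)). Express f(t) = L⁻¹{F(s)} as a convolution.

9/(s²(s² + 1)) = (1/s²)·(9/(s² + 1)) = L{t}·L{9·sin(t)}. So f(t) = t*(9·sin(t)) = ∫₀ᵗ 9τ·sin((t-τ)) dτ

Final answer: ∫₀ᵗ 9τ·sin((t-τ)) dτ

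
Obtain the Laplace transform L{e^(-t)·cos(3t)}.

L{e^(at)·cos(ωt)} = (s-a)/((s-a)² + ω²), so L{e^(-t)·cos(3t)} = (s+1)/((s+1)² + 9)

Final answer: (s+1)/((s+1)² + 9)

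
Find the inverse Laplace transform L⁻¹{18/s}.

L⁻¹{c/s} = c, so L⁻¹{18/s} = 18

Final answer: 18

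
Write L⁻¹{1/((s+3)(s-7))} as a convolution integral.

1/((s+3)(s-7)) = (1/(s+3))·(1/(s-7)) = L{e^(-3t)}·L{e^(7t)}. So f(t) = e^(-3t)*e^(7t) = ∫₀ᵗ e^(-3τ)·e^(7(t-τ)) dτ

Final answer: ∫₀ᵗ e^(-3τ)·e^(7(t-τ)) dτ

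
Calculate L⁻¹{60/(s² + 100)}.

This is the form c·a/(s² + a²) with a = 10, c = 6. L⁻¹ = 6·sin(10t)

Final answer: 6·sin(10t)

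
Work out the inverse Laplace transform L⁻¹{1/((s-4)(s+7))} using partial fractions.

Decompose: A/(s-4) + B/(s+7). A = 1/11, B = -1/11. f(t) = (e^(4t) - e^(-7t))/11

Final answer: (e^(4t) - e^(-7t))/11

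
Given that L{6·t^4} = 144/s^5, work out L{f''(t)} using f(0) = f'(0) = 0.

L{f''(t)} = s²F(s) - sf(0) - f'(0) = s²·144/s^5 - 0 - 0 = 144/s^3

Final answer: 144/s^3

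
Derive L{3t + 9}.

L{3t + 9} = 3·L{t} + 9·L{1} = 3/s² + 9/s

Final answer: 3/s² + 9/s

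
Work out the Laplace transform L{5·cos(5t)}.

L{cos(ωt)} = s/(s² + ω²), so L{cos(5t)} = s/(s² + 25). Then L{5·cos(5t)} = 5·s/(s² + 25) = 5s/(s² + 25)

Final answer: 5s/(s² + 25)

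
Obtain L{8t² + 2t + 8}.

L{8t² + 2t + 8} = 8·2/s³ + 2/s² + 8/s = 16/s³ + 2/s² + 8/s

Final answer: 16/s³ + 2/s² + 8/s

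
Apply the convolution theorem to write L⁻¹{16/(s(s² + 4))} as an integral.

16/(s(s² + 4)) = (1/s)·(16/(s² + 4)) = L{1}·L{8·sin(2t)}. So f(t) = 1*(8·sin(2t)) = ∫₀ᵗ 8·sin(2τ) dτ

Final answer: ∫₀ᵗ 8·sin(2τ) dτ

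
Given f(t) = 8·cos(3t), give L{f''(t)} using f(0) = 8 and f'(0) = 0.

F(s) = 8s/(s² + 9). L{f''(t)} = s²F(s) - sf(0) - f'(0) = 8s³/(s² + 9) - 8s = (8s³ - 8s(s² + 9))/(s² + 9) = -72s/(s² + 9)

Final answer: -72s/(s² + 9)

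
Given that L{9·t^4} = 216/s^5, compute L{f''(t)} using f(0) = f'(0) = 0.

L{f''(t)} = s²F(s) - sf(0) - f'(0) = s²·216/s^5 - 0 - 0 = 216/s^3

Final answer: 216/s^3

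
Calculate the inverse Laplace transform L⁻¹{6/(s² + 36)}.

L⁻¹{6/(s² + 36)} = sin(6t)

Final answer: sin(6t)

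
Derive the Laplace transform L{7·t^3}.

L{t^n} = n!/s^(n+1), so L{t^3} = 6/s^4. Then L{7·t^3} = 7·6/s^4 = 42/s^4

Final answer: 42/s^4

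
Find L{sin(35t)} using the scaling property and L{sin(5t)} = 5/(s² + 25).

Using L{f(at)} = (1/a)F(s/a) with a=7: L{sin(35t)} = (1/7) · 5/((s/7)² + 25) = (1/7) · 5·49/(s² + 1225) = 35/(s² + 1225)

Final answer: 35/(s² + 1225)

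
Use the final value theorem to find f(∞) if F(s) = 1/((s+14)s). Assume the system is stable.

f(∞) = lim_{s→0} sF(s) = lim_{s→0} 1/(s+14) = 1/14

Final answer: 1/14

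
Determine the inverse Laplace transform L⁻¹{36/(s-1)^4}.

L⁻¹{n!/(s-a)^(n+1)} = t^n·e^(at) with n=3, a=1. So L⁻¹{6/(s-1)^4} = t^3·e^t, and L⁻¹{36/(s-1)^4} = (36/6)·t^3·e^t = 6·t^3·e^t

Final answer: 6·t^3·e^t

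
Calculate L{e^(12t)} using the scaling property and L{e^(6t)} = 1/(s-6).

Using L{f(at)} = (1/a)F(s/a) with a=2 and f(t) = e^(6t): L{e^(12t)} = (1/2) · 1/((s/2)-6) = (1/2) · 2/(s-12) = 1/(s-12)

Final answer: 1/(s-12)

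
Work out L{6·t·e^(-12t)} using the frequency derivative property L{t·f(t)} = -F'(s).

L{e^(-12t)} = 1/(s+12). By frequency derivative: L{t·e^(-12t)} = -d/ds[1/(s+12)] = -(-1)/(s+12)² = 1/(s+12)². Then L{6·t·e^(-12t)} = 6·1/(s+12)² = 6/(s+12)²

Final answer: 6/(s+12)²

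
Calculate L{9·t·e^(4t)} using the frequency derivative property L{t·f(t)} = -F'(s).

L{e^(4t)} = 1/(s-4). By frequency derivative: L{t·e^(4t)} = -d/ds[1/(s-4)] = -(-1)/(s-4)² = 1/(s-4)². Then L{9·t·e^(4t)} = 9·1/(s-4)² = 9/(s-4)²

Final answer: 9/(s-4)²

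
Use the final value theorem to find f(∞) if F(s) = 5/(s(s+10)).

f(∞) = lim_{s→0} s·5/(s(s+10)) = lim_{s→0} 5/(s+10) = 5/10 = 1/2

Final answer: 1/2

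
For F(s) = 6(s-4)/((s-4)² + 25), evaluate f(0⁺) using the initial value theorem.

f(0⁺) = lim_{s→∞} sF(s) = lim_{s→∞} 6s(s-4)/((s-4)² + 25) = 6

Final answer: 6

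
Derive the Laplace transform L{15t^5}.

L{15t^5} = 15 · L{t^5} = 15 · 120/s^6 = 1800/s^6

Final answer: 1800/s^6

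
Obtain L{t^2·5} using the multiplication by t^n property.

L{5} = 5/s. d^1/ds^1[1/s] = -1/s². d^2/ds^2[1/s] = 2/s^3. So L{t^2} = (-1)^{2}·2/s^3 = 2/s^3. Then L{t^2·5} = 5·2/s^3 = 10/s^3

Final answer: 10/s^3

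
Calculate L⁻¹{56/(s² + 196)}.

This is the form c·a/(s² + a²) with a = 14, c = 4. L⁻¹ = 4·sin(14t)

Final answer: 4·sin(14t)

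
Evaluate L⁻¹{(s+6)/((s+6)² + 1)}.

Using frequency shift: L⁻¹{(s-a)/((s-a)² + b²)} = e^(at)cos(bt). Here a=-6, b=1

Final answer: e^(-6t)·cos(t)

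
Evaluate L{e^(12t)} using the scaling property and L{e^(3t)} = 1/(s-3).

Using L{f(at)} = (1/a)F(s/a) with a=4 and f(t) = e^(3t): L{e^(12t)} = (1/4) · 1/((s/4)-3) = (1/4) · 4/(s-12) = 1/(s-12)

Final answer: 1/(s-12)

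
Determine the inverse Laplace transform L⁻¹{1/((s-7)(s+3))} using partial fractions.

Decompose: A/(s-7) + B/(s+3). A = 1/10, B = -1/10. f(t) = (e^(7t) - e^(-3t))/10

Final answer: (e^(7t) - e^(-3t))/10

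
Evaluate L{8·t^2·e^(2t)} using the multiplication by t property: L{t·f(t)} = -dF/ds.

Using L{t^n·e^(at)} = n!/(s-a)^(n+1), L{t^2·e^(2t)} = 2/(s-2)^3, so L{8·t^2·e^(2t)} = 8·2/(s-2)^3 = 16/(s-2)^3

Final answer: 16/(s-2)^3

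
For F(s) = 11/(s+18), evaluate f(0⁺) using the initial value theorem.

f(0⁺) = lim_{s→∞} s·11/(s+18) = lim_{s→∞} 11s/(s+18) = 11

Final answer: 11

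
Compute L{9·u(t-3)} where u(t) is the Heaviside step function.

L{u(t-a)} = e^(-as)/s. Here a=3, so L{u(t-3)} = e^(-3s)/s, and L{9·u(t-3)} = 9·e^(-3s)/s

Final answer: 9·e^(-3s)/s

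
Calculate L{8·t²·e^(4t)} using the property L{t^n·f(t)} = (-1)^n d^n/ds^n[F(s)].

L{e^(4t)} = 1/(s-4). d/ds[1/(s-4)] = -1/(s-4)². d²/ds²[1/(s-4)] = 2/(s-4)³. So L{t²·e^(4t)} = (-1)² · 2/(s-4)³ = 2/(s-4)³. Then L{8·t²·e^(4t)} = 8·2/(s-4)³ = 16/(s-4)³

Final answer: 16/(s-4)³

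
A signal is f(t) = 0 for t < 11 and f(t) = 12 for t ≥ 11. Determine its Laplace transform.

f(t) = 12·u(t-11). L{u(t-11)} = e^(-11s)/s, so L{f(t)} = 12·e^(-11s)/s

Final answer: 12·e^(-11s)/s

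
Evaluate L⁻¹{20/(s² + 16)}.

This is the form c·a/(s² + a²) with a = 4, c = 5. L⁻¹ = 5·sin(4t)

Final answer: 5·sin(4t)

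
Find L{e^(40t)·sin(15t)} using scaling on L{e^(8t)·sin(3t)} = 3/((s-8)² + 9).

Scaling with a=5: L{e^(40t)·sin(15t)} = (1/5) · 3/((s/5-8)² + 9). Simplifying: 15/((s-40)² + 225)

Final answer: 15/((s-40)² + 225)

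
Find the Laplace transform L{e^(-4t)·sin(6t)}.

L{e^(at)·sin(ωt)} = ω/((s-a)² + ω²), so L{e^(-4t)·sin(6t)} = 6/((s+4)² + 36)

Final answer: 6/((s+4)² + 36)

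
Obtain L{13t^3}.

L{t^n} = n!/s^(n+1). So L{13t^3} = 13·3!/s^4 = 78/s^4

Final answer: 78/s^4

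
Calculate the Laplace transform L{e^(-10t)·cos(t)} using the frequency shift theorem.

Frequency shift: L{e^(at)f(t)} = F(s-a). L{e^(-10t)·cos(t)} = (s+10)/((s+10)² + 1)

Final answer: (s+10)/((s+10)² + 1)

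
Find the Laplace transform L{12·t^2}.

L{t^n} = n!/s^(n+1), so L{t^2} = 2/s^3. Then L{12·t^2} = 12·2/s^3 = 24/s^3

Final answer: 24/s^3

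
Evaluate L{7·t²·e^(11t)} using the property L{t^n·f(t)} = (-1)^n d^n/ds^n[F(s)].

L{e^(11t)} = 1/(s-11). d/ds[1/(s-11)] = -1/(s-11)². d²/ds²[1/(s-11)] = 2/(s-11)³. So L{t²·e^(11t)} = (-1)² · 2/(s-11)³ = 2/(s-11)³. Then L{7·t²·e^(11t)} = 7·2/(s-11)³ = 14/(s-11)³

Final answer: 14/(s-11)³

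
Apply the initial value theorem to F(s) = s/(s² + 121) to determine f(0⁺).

f(0⁺) = lim_{s→∞} s·s/(s² + 121) = lim_{s→∞} s²/(s² + 121) = 1

Final answer: 1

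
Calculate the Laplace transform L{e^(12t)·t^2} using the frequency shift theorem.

L{e^(at)·t^n} = n!/(s-a)^(n+1), so L{e^(12t)·t^2} = 2/(s-12)^3

Final answer: 2/(s-12)^3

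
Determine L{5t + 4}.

L{5t + 4} = 5·L{t} + 4·L{1} = 5/s² + 4/s

Final answer: 5/s² + 4/s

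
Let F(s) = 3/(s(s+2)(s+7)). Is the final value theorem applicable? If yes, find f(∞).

Poles of sF(s) = 3/((s+2)(s+7)) are at s = -2 and s = -7, both in the left half-plane. Theorem applies. f(∞) = lim_{s→0} sF(s) = 3/(2·7) = 3/14

Final answer: 3/14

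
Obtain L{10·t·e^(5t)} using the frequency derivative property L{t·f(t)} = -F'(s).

L{e^(5t)} = 1/(s-5). By frequency derivative: L{t·e^(5t)} = -d/ds[1/(s-5)] = -(-1)/(s-5)² = 1/(s-5)². Then L{10·t·e^(5t)} = 10·1/(s-5)² = 10/(s-5)²

Final answer: 10/(s-5)²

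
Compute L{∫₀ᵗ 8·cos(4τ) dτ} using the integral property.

L{∫₀ᵗ f(τ)dτ} = F(s)/s with F(s) = 8s/(s² + 16), so the result is (8s/(s² + 16))/s = 8/(s² + 16)

Final answer: 8/(s² + 16)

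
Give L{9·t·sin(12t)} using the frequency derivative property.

L{sin(12t)} = 12/(s² + 144). By L{t·f(t)} = -F'(s): -d/ds[12/(s² + 144)] = -(12)·(-2s)/(s² + 144)² = 24s/(s² + 144)². Then L{9·t·sin(12t)} = 9·24s/(s² + 144)² = 216s/(s² + 144)²

Final answer: 216s/(s² + 144)²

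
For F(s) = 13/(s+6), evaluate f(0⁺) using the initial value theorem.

f(0⁺) = lim_{s→∞} s·13/(s+6) = lim_{s→∞} 13s/(s+6) = 13

Final answer: 13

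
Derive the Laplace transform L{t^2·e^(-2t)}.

L{t^n·e^(at)} = n!/(s-a)^(n+1), so L{t^2·e^(-2t)} = 2/(s+2)^3

Final answer: 2/(s+2)^3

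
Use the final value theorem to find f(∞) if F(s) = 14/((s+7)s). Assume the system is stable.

f(∞) = lim_{s→0} sF(s) = lim_{s→0} 14/(s+7) = 2

Final answer: 2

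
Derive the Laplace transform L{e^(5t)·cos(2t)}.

L{e^(at)·cos(ωt)} = (s-a)/((s-a)² + ω²), so L{e^(5t)·cos(2t)} = (s-5)/((s-5)² + 4)

Final answer: (s-5)/((s-5)² + 4)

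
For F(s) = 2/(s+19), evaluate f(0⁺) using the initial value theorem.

f(0⁺) = lim_{s→∞} s·2/(s+19) = lim_{s→∞} 2s/(s+19) = 2

Final answer: 2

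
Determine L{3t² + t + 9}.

L{3t² + t + 9} = 3·2/s³ + 1/s² + 9/s = 6/s³ + 1/s² + 9/s

Final answer: 6/s³ + 1/s² + 9/s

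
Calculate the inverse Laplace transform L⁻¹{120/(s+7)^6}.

L⁻¹{n!/(s-a)^(n+1)} = t^n·e^(at), so L⁻¹{120/(s+7)^6} = t^5·e^(-7t)

Final answer: t^5·e^(-7t)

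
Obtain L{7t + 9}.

L{7t + 9} = 7·L{t} + 9·L{1} = 7/s² + 9/s

Final answer: 7/s² + 9/s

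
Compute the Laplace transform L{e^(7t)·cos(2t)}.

L{e^(at)·cos(ωt)} = (s-a)/((s-a)² + ω²), so L{e^(7t)·cos(2t)} = (s-7)/((s-7)² + 4)

Final answer: (s-7)/((s-7)² + 4)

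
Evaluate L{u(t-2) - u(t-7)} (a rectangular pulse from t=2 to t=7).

L{u(t-a)} = e^(-as)/s. L{u(t-2) - u(t-7)} = (e^(-2s) - e^(-7s))/s

Final answer: (e^(-2s) - e^(-7s))/s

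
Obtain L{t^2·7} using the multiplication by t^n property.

L{7} = 7/s. d^1/ds^1[1/s] = -1/s². d^2/ds^2[1/s] = 2/s^3. So L{t^2} = (-1)^{2}·2/s^3 = 2/s^3. Then L{t^2·7} = 7·2/s^3 = 14/s^3

Final answer: 14/s^3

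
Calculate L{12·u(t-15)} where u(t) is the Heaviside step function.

L{u(t-a)} = e^(-as)/s. Here a=15, so L{u(t-15)} = e^(-15s)/s, and L{12·u(t-15)} = 12·e^(-15s)/s

Final answer: 12·e^(-15s)/s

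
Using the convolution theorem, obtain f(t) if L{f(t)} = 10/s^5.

10/s^5 = (10/s)·(1/s^4) = L{10}·L{t^3/6}. By convolution, f(t) = 10*t^3/6 = ∫₀ᵗ 10·τ^3/6 dτ = 10·t^4/24

Final answer: 10·t^4/24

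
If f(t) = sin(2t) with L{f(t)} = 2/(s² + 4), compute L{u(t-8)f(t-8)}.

Time shift theorem: L{u(t-a)f(t-a)} = e^(-as)F(s). Here a=8, F(s) = 2/(s² + 4), so L{u(t-8)f(t-8)} = e^(-8s)·2/(s² + 4)

Final answer: e^(-8s)·2/(s² + 4)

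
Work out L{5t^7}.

L{t^n} = n!/s^(n+1). So L{5t^7} = 5·7!/s^8 = 25200/s^8

Final answer: 25200/s^8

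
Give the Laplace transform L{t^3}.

L{t^n} = n!/s^(n+1), so L{t^3} = 6/s^4

Final answer: 6/s^4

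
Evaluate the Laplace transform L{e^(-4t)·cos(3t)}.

L{e^(at)·cos(ωt)} = (s-a)/((s-a)² + ω²), so L{e^(-4t)·cos(3t)} = (s+4)/((s+4)² + 9)

Final answer: (s+4)/((s+4)² + 9)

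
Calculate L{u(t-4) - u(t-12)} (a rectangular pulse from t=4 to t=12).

L{u(t-a)} = e^(-as)/s. L{u(t-4) - u(t-12)} = (e^(-4s) - e^(-12s))/s

Final answer: (e^(-4s) - e^(-12s))/s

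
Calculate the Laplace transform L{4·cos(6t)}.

L{cos(ωt)} = s/(s² + ω²), so L{cos(6t)} = s/(s² + 36). Then L{4·cos(6t)} = 4·s/(s² + 36) = 4s/(s² + 36)

Final answer: 4s/(s² + 36)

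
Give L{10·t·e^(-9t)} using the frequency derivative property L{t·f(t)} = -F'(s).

L{e^(-9t)} = 1/(s+9). By frequency derivative: L{t·e^(-9t)} = -d/ds[1/(s+9)] = -(-1)/(s+9)² = 1/(s+9)². Then L{10·t·e^(-9t)} = 10·1/(s+9)² = 10/(s+9)²

Final answer: 10/(s+9)²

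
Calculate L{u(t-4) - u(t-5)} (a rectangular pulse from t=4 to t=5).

L{u(t-a)} = e^(-as)/s. L{u(t-4) - u(t-5)} = (e^(-4s) - e^(-5s))/s

Final answer: (e^(-4s) - e^(-5s))/s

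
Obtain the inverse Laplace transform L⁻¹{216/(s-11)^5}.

L⁻¹{n!/(s-a)^(n+1)} = t^n·e^(at) with n=4, a=11. So L⁻¹{24/(s-11)^5} = t^4·e^(11t), and L⁻¹{216/(s-11)^5} = (216/24)·t^4·e^(11t) = 9·t^4·e^(11t)

Final answer: 9·t^4·e^(11t)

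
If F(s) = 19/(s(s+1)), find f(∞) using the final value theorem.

f(∞) = lim_{s→0} s·19/(s(s+1)) = lim_{s→0} 19/(s+1) = 19/1 = 19

Final answer: 19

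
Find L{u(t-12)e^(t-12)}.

u(t-a)f(t-a) with f(t)=e^t. L{e^t} = 1/(s-1). By time shift: e^(-12s)/(s-1)

Final answer: e^(-12s)/(s-1)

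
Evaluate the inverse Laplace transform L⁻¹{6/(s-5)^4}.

L⁻¹{n!/(s-a)^(n+1)} = t^n·e^(at), so L⁻¹{6/(s-5)^4} = t^3·e^(5t)

Final answer: t^3·e^(5t)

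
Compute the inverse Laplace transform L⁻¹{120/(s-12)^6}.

L⁻¹{n!/(s-a)^(n+1)} = t^n·e^(at), so L⁻¹{120/(s-12)^6} = t^5·e^(12t)

Final answer: t^5·e^(12t)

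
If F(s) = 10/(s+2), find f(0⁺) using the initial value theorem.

f(0⁺) = lim_{s→∞} s·10/(s+2) = lim_{s→∞} 10s/(s+2) = 10

Final answer: 10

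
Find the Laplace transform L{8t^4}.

L{8t^4} = 8 · L{t^4} = 8 · 24/s^5 = 192/s^5

Final answer: 192/s^5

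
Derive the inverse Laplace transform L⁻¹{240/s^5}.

L⁻¹{n!/s^(n+1)} = t^n with n=4. So L⁻¹{24/s^5} = t^4, and L⁻¹{240/s^5} = (240/24)·t^4 = 10·t^4

Final answer: 10·t^4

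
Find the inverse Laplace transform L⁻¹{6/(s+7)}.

L⁻¹{1/(s-a)} = e^(at), so L⁻¹{1/(s+7)} = e^(-7t), and L⁻¹{6/(s+7)} = 6·e^(-7t)

Final answer: 6·e^(-7t)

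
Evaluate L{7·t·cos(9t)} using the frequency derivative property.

L{cos(9t)} = s/(s² + 81). Derivative: d/ds[s/(s² + 81)] = [(s² + 81) - s·2s]/(s² + 81)² = (81 - s²)/(s² + 81)². So L{t·cos(9t)} = -F'(s) = (s² - 81)/(s² + 81)². Then L{7·t·cos(9t)} = 7·(s² - 81)/(s² + 81)²

Final answer: 7·(s² - 81)/(s² + 81)²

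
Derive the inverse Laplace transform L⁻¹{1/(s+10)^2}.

L⁻¹{n!/(s-a)^(n+1)} = t^n·e^(at), so L⁻¹{1/(s+10)^2} = t·e^(-10t)

Final answer: t·e^(-10t)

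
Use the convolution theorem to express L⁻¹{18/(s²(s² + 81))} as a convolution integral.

18/(s²(s² + 81)) = (1/s²)·(18/(s² + 81)) = L{t}·L{2·sin(9t)}. So f(t) = t*(2·sin(9t)) = ∫₀ᵗ 2τ·sin(9(t-τ)) dτ

Final answer: ∫₀ᵗ 2τ·sin(9(t-τ)) dτ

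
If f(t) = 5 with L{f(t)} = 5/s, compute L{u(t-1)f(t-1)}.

Time shift theorem: L{u(t-a)f(t-a)} = e^(-as)F(s). Here a=1, F(s) = 5/s, so L{u(t-1)f(t-1)} = e^(-s)·5/s

Final answer: e^(-s)·5/s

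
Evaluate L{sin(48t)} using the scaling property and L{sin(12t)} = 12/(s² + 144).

Using L{f(at)} = (1/a)F(s/a) with a=4: L{sin(48t)} = (1/4) · 12/((s/4)² + 144) = (1/4) · 12·16/(s² + 2304) = 48/(s² + 2304)

Final answer: 48/(s² + 2304)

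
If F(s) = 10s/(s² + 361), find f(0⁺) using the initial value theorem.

f(0⁺) = lim_{s→∞} s·10s/(s² + 361) = lim_{s→∞} 10s²/(s² + 361) = 10

Final answer: 10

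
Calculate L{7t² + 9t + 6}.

L{7t² + 9t + 6} = 7·2/s³ + 9/s² + 6/s = 14/s³ + 9/s² + 6/s

Final answer: 14/s³ + 9/s² + 6/s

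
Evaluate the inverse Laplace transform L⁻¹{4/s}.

L⁻¹{c/s} = c, so L⁻¹{4/s} = 4

Final answer: 4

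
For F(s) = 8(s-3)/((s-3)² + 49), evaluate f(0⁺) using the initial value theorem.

f(0⁺) = lim_{s→∞} sF(s) = lim_{s→∞} 8s(s-3)/((s-3)² + 49) = 8

Final answer: 8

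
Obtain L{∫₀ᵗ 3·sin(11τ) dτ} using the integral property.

L{∫₀ᵗ f(τ)dτ} = F(s)/s with F(s) = 33/(s² + 121), so the result is (33/(s² + 121))/s = 33/(s(s² + 121))

Final answer: 33/(s(s² + 121))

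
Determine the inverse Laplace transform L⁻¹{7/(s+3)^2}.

L⁻¹{n!/(s-a)^(n+1)} = t^n·e^(at) with n=1, a=-3. So L⁻¹{1/(s+3)^2} = t·e^(-3t), and L⁻¹{7/(s+3)^2} = (7/1)·t·e^(-3t) = 7·t·e^(-3t)

Final answer: 7·t·e^(-3t)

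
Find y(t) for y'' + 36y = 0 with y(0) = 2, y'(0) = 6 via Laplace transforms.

L{y''} + 36L{y} = 0. s²Y - 2s - 6 + 36Y = 0. Y(s² + 36) = 2s + 6. Y = (2s + 6)/(s² + 36). Inverting: y(t) = 2cos(6t) + sin(6t)

Final answer: y(t) = 2cos(6t) + sin(6t)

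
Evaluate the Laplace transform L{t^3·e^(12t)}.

L{t^n·e^(at)} = n!/(s-a)^(n+1), so L{t^3·e^(12t)} = 6/(s-12)^4

Final answer: 6/(s-12)^4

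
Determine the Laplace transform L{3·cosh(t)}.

L{cosh(ωt)} = s/(s² - ω²), so L{cosh(t)} = s/(s² - 1). Then L{3·cosh(t)} = 3·s/(s² - 1) = 3s/(s² - 1)

Final answer: 3s/(s² - 1)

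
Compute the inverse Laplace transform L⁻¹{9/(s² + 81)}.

L⁻¹{9/(s² + 81)} = sin(9t)

Final answer: sin(9t)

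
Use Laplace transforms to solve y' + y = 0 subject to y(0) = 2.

L{y'} + L{y} = 0. sY - 2 + Y = 0. Y(s+1) = 2. Y = 2/(s+1)

Final answer: y(t) = 2e^(-t)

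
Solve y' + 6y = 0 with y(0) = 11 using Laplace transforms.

L{y'} + 6L{y} = 0. sY - 11 + 6Y = 0. Y(s+6) = 11. Y = 11/(s+6)

Final answer: y(t) = 11e^(-6t)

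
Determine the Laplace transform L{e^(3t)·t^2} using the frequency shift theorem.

L{e^(at)·t^n} = n!/(s-a)^(n+1), so L{e^(3t)·t^2} = 2/(s-3)^3

Final answer: 2/(s-3)^3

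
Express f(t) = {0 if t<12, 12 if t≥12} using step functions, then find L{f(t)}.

f(t) = 12·u(t-12). L{u(t-12)} = e^(-12s)/s, so L{f(t)} = 12·e^(-12s)/s

Final answer: 12·e^(-12s)/s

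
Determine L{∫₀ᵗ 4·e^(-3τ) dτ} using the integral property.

L{∫₀ᵗ f(τ)dτ} = F(s)/s with F(s) = 4/(s+3), so L{∫₀ᵗ 4·e^(-3τ) dτ} = 4/(s(s+3))

Final answer: 4/(s(s+3))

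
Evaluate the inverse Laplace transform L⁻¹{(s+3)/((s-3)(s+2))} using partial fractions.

Using partial fractions, f(t) = (6e^(3t) - e^(-2t))/5

Final answer: (6e^(3t) - e^(-2t))/5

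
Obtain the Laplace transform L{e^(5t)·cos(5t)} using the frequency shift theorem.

Frequency shift: L{e^(at)f(t)} = F(s-a). L{e^(5t)·cos(5t)} = (s-5)/((s-5)² + 25)

Final answer: (s-5)/((s-5)² + 25)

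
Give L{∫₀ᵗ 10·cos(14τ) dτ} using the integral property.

L{∫₀ᵗ f(τ)dτ} = F(s)/s with F(s) = 10s/(s² + 196), so the result is (10s/(s² + 196))/s = 10/(s² + 196)

Final answer: 10/(s² + 196)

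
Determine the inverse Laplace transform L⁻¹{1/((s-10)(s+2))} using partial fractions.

Decompose: A/(s-10) + B/(s+2). A = 1/12, B = -1/12. f(t) = (e^(10t) - e^(-2t))/12

Final answer: (e^(10t) - e^(-2t))/12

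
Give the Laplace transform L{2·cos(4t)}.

L{cos(ωt)} = s/(s² + ω²), so L{cos(4t)} = s/(s² + 16). Then L{2·cos(4t)} = 2·s/(s² + 16) = 2s/(s² + 16)

Final answer: 2s/(s² + 16)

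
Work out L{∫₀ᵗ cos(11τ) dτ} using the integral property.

L{∫₀ᵗ f(τ)dτ} = F(s)/s with F(s) = s/(s² + 121), so the result is (s/(s² + 121))/s = 1/(s² + 121)

Final answer: 1/(s² + 121)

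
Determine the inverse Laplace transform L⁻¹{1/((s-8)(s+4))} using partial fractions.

Decompose: A/(s-8) + B/(s+4). A = 1/12, B = -1/12. f(t) = (e^(8t) - e^(-4t))/12

Final answer: (e^(8t) - e^(-4t))/12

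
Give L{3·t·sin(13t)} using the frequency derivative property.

L{sin(13t)} = 13/(s² + 169). By L{t·f(t)} = -F'(s): -d/ds[13/(s² + 169)] = -(13)·(-2s)/(s² + 169)² = 26s/(s² + 169)². Then L{3·t·sin(13t)} = 3·26s/(s² + 169)² = 78s/(s² + 169)²

Final answer: 78s/(s² + 169)²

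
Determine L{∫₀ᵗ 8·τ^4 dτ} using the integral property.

L{∫₀ᵗ f(τ)dτ} = F(s)/s with f(t) = 8t^4. F(s) = 192/s^5, so L{∫₀ᵗ 8·τ^4 dτ} = (192/s^5)/s = 192/s^6. (Check: ∫₀ᵗ 8·τ^4 dτ = 8t^5/5.)

Final answer: 192/s^6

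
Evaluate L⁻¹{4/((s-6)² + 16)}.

Form: b/((s-a)² + b²) → e^(at)sin(bt). With a=6, b=4

Final answer: e^(6t)·sin(4t)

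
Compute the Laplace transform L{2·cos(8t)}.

L{cos(ωt)} = s/(s² + ω²), so L{cos(8t)} = s/(s² + 64). Then L{2·cos(8t)} = 2·s/(s² + 64) = 2s/(s² + 64)

Final answer: 2s/(s² + 64)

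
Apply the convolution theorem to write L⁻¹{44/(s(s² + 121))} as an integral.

44/(s(s² + 121)) = (1/s)·(44/(s² + 121)) = L{1}·L{4·sin(11t)}. So f(t) = 1*(4·sin(11t)) = ∫₀ᵗ 4·sin(11τ) dτ

Final answer: ∫₀ᵗ 4·sin(11τ) dτ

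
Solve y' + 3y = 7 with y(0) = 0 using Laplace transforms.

sY + 3Y = 7/s. Y = 7/(s(s+3)). Partial fractions: Y = 7/3/s - 7/3/(s+3)

Final answer: y(t) = 7/3(1 - e^(-3t))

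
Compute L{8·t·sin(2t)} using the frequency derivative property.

L{sin(2t)} = 2/(s² + 4). By L{t·f(t)} = -F'(s): -d/ds[2/(s² + 4)] = -(2)·(-2s)/(s² + 4)² = 4s/(s² + 4)². Then L{8·t·sin(2t)} = 8·4s/(s² + 4)² = 32s/(s² + 4)²

Final answer: 32s/(s² + 4)²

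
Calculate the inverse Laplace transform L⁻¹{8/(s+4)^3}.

L⁻¹{n!/(s-a)^(n+1)} = t^n·e^(at) with n=2, a=-4. So L⁻¹{2/(s+4)^3} = t^2·e^(-4t), and L⁻¹{8/(s+4)^3} = (8/2)·t^2·e^(-4t) = 4·t^2·e^(-4t)

Final answer: 4·t^2·e^(-4t)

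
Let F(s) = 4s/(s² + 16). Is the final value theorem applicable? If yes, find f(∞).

The final value theorem requires all poles of sF(s) in the left half-plane. sF(s) = 4s²/(s² + 16) has poles at s = ±4i (imaginary axis). Theorem does NOT apply (oscillatory system).

Final answer: Not applicable (oscillatory)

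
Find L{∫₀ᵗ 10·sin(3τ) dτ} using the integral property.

L{∫₀ᵗ f(τ)dτ} = F(s)/s with F(s) = 30/(s² + 9), so the result is (30/(s² + 9))/s = 30/(s(s² + 9))

Final answer: 30/(s(s² + 9))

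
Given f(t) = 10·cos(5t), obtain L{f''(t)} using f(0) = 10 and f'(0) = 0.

F(s) = 10s/(s² + 25). L{f''(t)} = s²F(s) - sf(0) - f'(0) = 10s³/(s² + 25) - 10s = (10s³ - 10s(s² + 25))/(s² + 25) = -250s/(s² + 25)

Final answer: -250s/(s² + 25)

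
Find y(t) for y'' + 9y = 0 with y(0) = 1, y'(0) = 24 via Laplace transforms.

L{y''} + 9L{y} = 0. s²Y - s - 24 + 9Y = 0. Y(s² + 9) = s + 24. Y = (s + 24)/(s² + 9). Inverting: y(t) = cos(3t) + 8sin(3t)

Final answer: y(t) = cos(3t) + 8sin(3t)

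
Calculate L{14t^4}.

L{t^n} = n!/s^(n+1). So L{14t^4} = 14·4!/s^5 = 336/s^5

Final answer: 336/s^5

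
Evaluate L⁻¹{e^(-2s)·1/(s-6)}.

L⁻¹{1/(s-6)} = e^(6t). By the time shift theorem, L⁻¹{e^(-as)F(s)} = u(t-a)f(t-a) with a=2, so L⁻¹{e^(-2s)·1/(s-6)} = u(t-2)·e^(6(t-2))

Final answer: u(t-2)·e^(6(t-2))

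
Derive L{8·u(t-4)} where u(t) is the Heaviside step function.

L{u(t-a)} = e^(-as)/s. Here a=4, so L{u(t-4)} = e^(-4s)/s, and L{8·u(t-4)} = 8·e^(-4s)/s

Final answer: 8·e^(-4s)/s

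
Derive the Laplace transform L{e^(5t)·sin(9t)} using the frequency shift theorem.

Frequency shift: L{e^(at)f(t)} = F(s-a). L{e^(5t)·sin(9t)} = 9/((s-5)² + 81)

Final answer: 9/((s-5)² + 81)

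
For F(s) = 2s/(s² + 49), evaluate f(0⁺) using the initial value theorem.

f(0⁺) = lim_{s→∞} s·2s/(s² + 49) = lim_{s→∞} 2s²/(s² + 49) = 2

Final answer: 2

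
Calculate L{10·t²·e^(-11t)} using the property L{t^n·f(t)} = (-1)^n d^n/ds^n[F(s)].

L{e^(-11t)} = 1/(s+11). d/ds[1/(s+11)] = -1/(s+11)². d²/ds²[1/(s+11)] = 2/(s+11)³. So L{t²·e^(-11t)} = (-1)² · 2/(s+11)³ = 2/(s+11)³. Then L{10·t²·e^(-11t)} = 10·2/(s+11)³ = 20/(s+11)³

Final answer: 20/(s+11)³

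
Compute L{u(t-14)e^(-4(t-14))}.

u(t-a)f(t-a) with f(t)=e^(-4t). L{e^(-4t)} = 1/(s+4). By time shift: e^(-14s)/(s+4)

Final answer: e^(-14s)/(s+4)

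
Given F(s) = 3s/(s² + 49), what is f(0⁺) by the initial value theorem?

f(0⁺) = lim_{s→∞} s·3s/(s² + 49) = lim_{s→∞} 3s²/(s² + 49) = 3

Final answer: 3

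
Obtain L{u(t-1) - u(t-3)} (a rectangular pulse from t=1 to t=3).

L{u(t-a)} = e^(-as)/s. L{u(t-1) - u(t-3)} = (e^(-s) - e^(-3s))/s

Final answer: (e^(-s) - e^(-3s))/s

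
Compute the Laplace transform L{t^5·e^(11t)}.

L{t^n·e^(at)} = n!/(s-a)^(n+1), so L{t^5·e^(11t)} = 120/(s-11)^6

Final answer: 120/(s-11)^6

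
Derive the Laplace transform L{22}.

L{22} = 22 · L{1} = 22/s

Final answer: 22/s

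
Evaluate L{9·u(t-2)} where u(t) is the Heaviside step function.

L{u(t-a)} = e^(-as)/s. Here a=2, so L{u(t-2)} = e^(-2s)/s, and L{9·u(t-2)} = 9·e^(-2s)/s

Final answer: 9·e^(-2s)/s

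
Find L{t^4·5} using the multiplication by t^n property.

L{5} = 5/s. d^1/ds^1[1/s] = -1/s². d^2/ds^2[1/s] = 2/s^3. d^3/ds^3[1/s] = -6/s^4. d^4/ds^4[1/s] = 24/s^5. So L{t^4} = (-1)^{4}·24/s^5 = 24/s^5. Then L{t^4·5} = 5·24/s^5 = 120/s^5

Final answer: 120/s^5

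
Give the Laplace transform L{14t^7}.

L{14t^7} = 14 · L{t^7} = 14 · 5040/s^8 = 70560/s^8

Final answer: 70560/s^8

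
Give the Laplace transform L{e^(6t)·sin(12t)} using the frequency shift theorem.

Frequency shift: L{e^(at)f(t)} = F(s-a). L{e^(6t)·sin(12t)} = 12/((s-6)² + 144)

Final answer: 12/((s-6)² + 144)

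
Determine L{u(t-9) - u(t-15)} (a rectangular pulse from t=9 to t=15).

L{u(t-a)} = e^(-as)/s. L{u(t-9) - u(t-15)} = (e^(-9s) - e^(-15s))/s

Final answer: (e^(-9s) - e^(-15s))/s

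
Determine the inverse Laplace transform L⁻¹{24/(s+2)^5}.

L⁻¹{n!/(s-a)^(n+1)} = t^n·e^(at), so L⁻¹{24/(s+2)^5} = t^4·e^(-2t)

Final answer: t^4·e^(-2t)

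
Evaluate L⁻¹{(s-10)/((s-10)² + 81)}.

Using frequency shift: L⁻¹{(s-a)/((s-a)² + b²)} = e^(at)cos(bt). Here a=10, b=9

Final answer: e^(10t)·cos(9t)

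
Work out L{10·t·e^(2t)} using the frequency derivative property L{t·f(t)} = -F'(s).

L{e^(2t)} = 1/(s-2). By frequency derivative: L{t·e^(2t)} = -d/ds[1/(s-2)] = -(-1)/(s-2)² = 1/(s-2)². Then L{10·t·e^(2t)} = 10·1/(s-2)² = 10/(s-2)²

Final answer: 10/(s-2)²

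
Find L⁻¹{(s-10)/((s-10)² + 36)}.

Using frequency shift: L⁻¹{(s-a)/((s-a)² + b²)} = e^(at)cos(bt). Here a=10, b=6

Final answer: e^(10t)·cos(6t)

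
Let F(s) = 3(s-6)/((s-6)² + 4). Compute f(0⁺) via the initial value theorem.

f(0⁺) = lim_{s→∞} sF(s) = lim_{s→∞} 3s(s-6)/((s-6)² + 4) = 3

Final answer: 3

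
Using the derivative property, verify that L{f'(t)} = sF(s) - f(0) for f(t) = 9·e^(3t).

f'(t) = 27e^(3t). Direct: L{f'(t)} = 27/(s-3). Property: s·9/(s-3) - 9 = (9s - 9(s-3))/(s-3) = 27/(s-3). ✓

Final answer: 27/(s-3)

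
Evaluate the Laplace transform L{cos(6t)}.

L{cos(ωt)} = s/(s² + ω²), so L{cos(6t)} = s/(s² + 36)

Final answer: s/(s² + 36)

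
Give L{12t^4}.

L{t^n} = n!/s^(n+1). So L{12t^4} = 12·4!/s^5 = 288/s^5

Final answer: 288/s^5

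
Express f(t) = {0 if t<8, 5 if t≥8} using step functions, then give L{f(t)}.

f(t) = 5·u(t-8). L{u(t-8)} = e^(-8s)/s, so L{f(t)} = 5·e^(-8s)/s

Final answer: 5·e^(-8s)/s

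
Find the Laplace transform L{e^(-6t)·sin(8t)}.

L{e^(at)·sin(ωt)} = ω/((s-a)² + ω²), so L{e^(-6t)·sin(8t)} = 8/((s+6)² + 64)

Final answer: 8/((s+6)² + 64)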